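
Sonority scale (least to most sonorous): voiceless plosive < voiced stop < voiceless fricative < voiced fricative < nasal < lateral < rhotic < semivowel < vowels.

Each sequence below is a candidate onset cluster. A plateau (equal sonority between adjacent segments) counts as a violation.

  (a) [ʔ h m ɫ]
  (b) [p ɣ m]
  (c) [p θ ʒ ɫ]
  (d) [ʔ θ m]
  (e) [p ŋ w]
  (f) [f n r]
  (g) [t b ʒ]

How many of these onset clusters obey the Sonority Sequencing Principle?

7

(a) [ʔ h m ɫ]: profile 1-3-5-6 — obeys.
(b) [p ɣ m]: profile 1-4-5 — obeys.
(c) [p θ ʒ ɫ]: profile 1-3-4-6 — obeys.
(d) [ʔ θ m]: profile 1-3-5 — obeys.
(e) [p ŋ w]: profile 1-5-8 — obeys.
(f) [f n r]: profile 3-5-7 — obeys.
(g) [t b ʒ]: profile 1-2-4 — obeys.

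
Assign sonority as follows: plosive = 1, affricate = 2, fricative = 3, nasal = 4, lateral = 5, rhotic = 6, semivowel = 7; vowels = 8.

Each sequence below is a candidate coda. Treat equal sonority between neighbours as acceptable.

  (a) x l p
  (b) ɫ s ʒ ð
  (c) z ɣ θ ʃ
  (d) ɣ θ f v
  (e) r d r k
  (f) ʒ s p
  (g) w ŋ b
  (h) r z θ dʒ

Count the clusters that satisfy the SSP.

6

(a) 3-5-1 → violates
(b) 5-3-3-3 → obeys
(c) 3-3-3-3 → obeys
(d) 3-3-3-3 → obeys
(e) 6-1-6-1 → violates
(f) 3-3-1 → obeys
(g) 7-4-1 → obeys
(h) 6-3-3-2 → obeys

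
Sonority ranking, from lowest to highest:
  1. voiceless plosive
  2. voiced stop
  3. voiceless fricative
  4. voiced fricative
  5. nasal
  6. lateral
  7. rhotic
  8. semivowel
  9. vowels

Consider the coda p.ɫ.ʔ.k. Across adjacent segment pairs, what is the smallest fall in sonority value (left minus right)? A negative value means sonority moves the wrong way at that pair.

/p/ — voiceless plosive, sonority 1.
/ɫ/ — lateral, sonority 6.
/ʔ/ — voiceless plosive, sonority 1.
/k/ — voiceless plosive, sonority 1.
/p/→/ɫ/: change -5.
/ɫ/→/ʔ/: change +5.
/ʔ/→/k/: change +0.
Minimum = -5.

-5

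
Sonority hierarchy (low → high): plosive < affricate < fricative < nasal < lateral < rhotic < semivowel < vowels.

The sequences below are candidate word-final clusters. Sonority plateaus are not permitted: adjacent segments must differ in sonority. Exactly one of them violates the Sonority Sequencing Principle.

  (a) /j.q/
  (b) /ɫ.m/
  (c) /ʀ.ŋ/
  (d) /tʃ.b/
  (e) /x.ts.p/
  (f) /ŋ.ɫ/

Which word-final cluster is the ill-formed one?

f

(a) 7-1 → obeys
(b) 5-4 → obeys
(c) 6-4 → obeys
(d) 2-1 → obeys
(e) 3-2-1 → obeys
(f) 4-5 → violates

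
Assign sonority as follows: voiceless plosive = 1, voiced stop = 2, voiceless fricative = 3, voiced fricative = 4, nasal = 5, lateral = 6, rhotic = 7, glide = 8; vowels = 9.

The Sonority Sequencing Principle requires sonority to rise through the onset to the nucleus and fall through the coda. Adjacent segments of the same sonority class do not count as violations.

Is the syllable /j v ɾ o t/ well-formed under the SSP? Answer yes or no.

no

Onset: /j/ is a glide (sonority 8), /v/ is a voiced fricative (sonority 4), /ɾ/ is a rhotic (sonority 7); then the nucleus /o/ (sonority 9).
Onset profile 8-4-7-9 — does not rise throughout.
Coda: /t/ is a voiceless plosive (sonority 1).
Coda profile 9-1 — falls from the nucleus.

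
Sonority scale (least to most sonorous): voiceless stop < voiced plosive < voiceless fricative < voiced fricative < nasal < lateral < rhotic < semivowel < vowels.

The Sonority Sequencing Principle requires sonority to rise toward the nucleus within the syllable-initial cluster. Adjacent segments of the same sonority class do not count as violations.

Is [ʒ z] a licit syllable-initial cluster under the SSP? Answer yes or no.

yes

/ʒ/ is a voiced fricative (sonority 4).
/z/ is a voiced fricative (sonority 4).
The profile 4-4 is non-decreasing (plateaus allowed), so the syllable-initial cluster satisfies the SSP.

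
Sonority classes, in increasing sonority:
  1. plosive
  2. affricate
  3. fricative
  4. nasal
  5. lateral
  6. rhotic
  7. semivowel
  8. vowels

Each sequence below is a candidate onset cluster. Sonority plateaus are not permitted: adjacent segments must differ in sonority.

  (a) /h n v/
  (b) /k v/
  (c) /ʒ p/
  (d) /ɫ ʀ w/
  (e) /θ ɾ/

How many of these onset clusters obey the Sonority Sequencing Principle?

(a) /h n v/: profile 3-4-3 — violates.
(b) /k v/: profile 1-3 — obeys.
(c) /ʒ p/: profile 3-1 — violates.
(d) /ɫ ʀ w/: profile 5-6-7 — obeys.
(e) /θ ɾ/: profile 3-6 — obeys.

3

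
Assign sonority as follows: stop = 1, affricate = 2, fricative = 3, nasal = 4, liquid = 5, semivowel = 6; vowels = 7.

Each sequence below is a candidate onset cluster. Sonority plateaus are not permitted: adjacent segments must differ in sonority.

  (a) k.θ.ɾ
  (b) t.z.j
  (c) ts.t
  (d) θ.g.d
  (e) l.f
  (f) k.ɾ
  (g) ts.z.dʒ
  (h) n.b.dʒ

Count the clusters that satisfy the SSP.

3

(a) sonority 1-3-5: well-formed.
(b) sonority 1-3-6: well-formed.
(c) sonority 2-1: ill-formed.
(d) sonority 3-1-1: ill-formed.
(e) sonority 5-3: ill-formed.
(f) sonority 1-5: well-formed.
(g) sonority 2-3-2: ill-formed.
(h) sonority 4-1-2: ill-formed.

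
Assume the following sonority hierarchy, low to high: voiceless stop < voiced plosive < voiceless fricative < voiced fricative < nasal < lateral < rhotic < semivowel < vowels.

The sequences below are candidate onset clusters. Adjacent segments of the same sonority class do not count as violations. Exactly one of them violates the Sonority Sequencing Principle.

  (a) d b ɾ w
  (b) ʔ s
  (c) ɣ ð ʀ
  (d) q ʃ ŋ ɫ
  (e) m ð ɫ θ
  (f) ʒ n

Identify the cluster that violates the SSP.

e

(a) d b ɾ w: profile 2-2-7-8 — obeys.
(b) ʔ s: profile 1-3 — obeys.
(c) ɣ ð ʀ: profile 4-4-7 — obeys.
(d) q ʃ ŋ ɫ: profile 1-3-5-6 — obeys.
(e) m ð ɫ θ: profile 5-4-6-3 — violates.
(f) ʒ n: profile 4-5 — obeys.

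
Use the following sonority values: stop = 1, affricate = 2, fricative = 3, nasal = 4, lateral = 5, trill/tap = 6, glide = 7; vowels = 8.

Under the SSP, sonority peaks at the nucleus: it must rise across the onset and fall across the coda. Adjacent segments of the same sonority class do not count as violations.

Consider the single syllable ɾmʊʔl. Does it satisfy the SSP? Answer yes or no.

Onset: /ɾ/ is a trill/tap (sonority 6), /m/ is a nasal (sonority 4); then the nucleus /ʊ/ (sonority 8).
Onset profile 6-4-8 — does not rise throughout.
Coda: /ʔ/ is a stop (sonority 1), /l/ is a lateral (sonority 5).
Coda profile 8-1-5 — does not fall throughout.

no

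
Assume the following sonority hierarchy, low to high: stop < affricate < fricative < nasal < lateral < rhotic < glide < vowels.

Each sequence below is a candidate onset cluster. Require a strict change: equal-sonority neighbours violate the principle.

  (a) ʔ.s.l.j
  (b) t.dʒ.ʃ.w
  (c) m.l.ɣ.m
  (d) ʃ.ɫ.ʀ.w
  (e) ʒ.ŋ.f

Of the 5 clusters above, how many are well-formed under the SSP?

3

(a) 1-3-5-7 → obeys
(b) 1-2-3-7 → obeys
(c) 4-5-3-4 → violates
(d) 3-5-6-7 → obeys
(e) 3-4-3 → violates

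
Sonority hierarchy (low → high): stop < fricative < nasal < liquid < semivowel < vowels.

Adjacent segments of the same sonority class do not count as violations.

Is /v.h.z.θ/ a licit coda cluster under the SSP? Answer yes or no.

/v/ — fricative, sonority 2.
/h/ — fricative, sonority 2.
/z/ — fricative, sonority 2.
/θ/ — fricative, sonority 2.
The profile 2-2-2-2 is non-increasing (plateaus allowed), so the coda cluster satisfies the SSP.

yes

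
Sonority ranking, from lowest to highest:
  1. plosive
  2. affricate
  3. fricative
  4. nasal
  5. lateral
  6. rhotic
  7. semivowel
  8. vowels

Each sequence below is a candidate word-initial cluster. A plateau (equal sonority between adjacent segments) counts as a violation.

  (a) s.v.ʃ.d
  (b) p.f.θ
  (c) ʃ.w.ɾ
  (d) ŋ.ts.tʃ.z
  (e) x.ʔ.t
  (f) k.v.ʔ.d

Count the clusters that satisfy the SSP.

0

(a) s.v.ʃ.d: profile 3-3-3-1 — violates.
(b) p.f.θ: profile 1-3-3 — violates.
(c) ʃ.w.ɾ: profile 3-7-6 — violates.
(d) ŋ.ts.tʃ.z: profile 4-2-2-3 — violates.
(e) x.ʔ.t: profile 3-1-1 — violates.
(f) k.v.ʔ.d: profile 1-3-1-1 — violates.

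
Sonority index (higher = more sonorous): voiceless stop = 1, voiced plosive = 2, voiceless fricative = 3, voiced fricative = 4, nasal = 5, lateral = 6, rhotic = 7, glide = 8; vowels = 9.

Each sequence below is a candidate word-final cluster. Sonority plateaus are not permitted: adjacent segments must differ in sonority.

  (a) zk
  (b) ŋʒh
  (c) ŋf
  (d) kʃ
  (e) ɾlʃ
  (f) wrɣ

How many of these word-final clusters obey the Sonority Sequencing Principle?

5

(a) sonority 4-1: well-formed.
(b) sonority 5-4-3: well-formed.
(c) sonority 5-3: well-formed.
(d) sonority 1-3: ill-formed.
(e) sonority 7-6-3: well-formed.
(f) sonority 8-7-4: well-formed.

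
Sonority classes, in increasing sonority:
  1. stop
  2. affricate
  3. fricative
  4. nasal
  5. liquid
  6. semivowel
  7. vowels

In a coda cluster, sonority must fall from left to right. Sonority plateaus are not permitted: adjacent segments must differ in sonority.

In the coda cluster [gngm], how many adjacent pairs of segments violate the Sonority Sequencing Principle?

2

/g/ is a stop (sonority 1).
/n/ is a nasal (sonority 4).
/g/ is a stop (sonority 1).
/m/ is a nasal (sonority 4).
/g/→/n/: 1→4 (does not fall) — violation.
/n/→/g/: 4→1 (falls) — ok.
/g/→/m/: 1→4 (does not fall) — violation.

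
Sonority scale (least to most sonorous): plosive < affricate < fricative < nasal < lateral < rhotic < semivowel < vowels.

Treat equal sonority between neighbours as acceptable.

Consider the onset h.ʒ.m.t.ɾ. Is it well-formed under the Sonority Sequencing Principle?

no

/h/: fricative = 3.
/ʒ/: fricative = 3.
/m/: nasal = 4.
/t/: plosive = 1.
/ɾ/: rhotic = 6.
The profile is 3-3-4-1-6. Between /m/ (4) and /t/ (1) sonority does not rise, so the cluster violates the SSP.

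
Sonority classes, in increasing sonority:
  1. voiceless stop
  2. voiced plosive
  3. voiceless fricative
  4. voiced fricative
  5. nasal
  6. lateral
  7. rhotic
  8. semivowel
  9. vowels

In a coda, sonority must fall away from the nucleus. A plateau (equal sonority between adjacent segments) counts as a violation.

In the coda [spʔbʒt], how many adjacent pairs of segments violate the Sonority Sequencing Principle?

3

/s/ is a voiceless fricative (sonority 3).
/p/ is a voiceless stop (sonority 1).
/ʔ/ is a voiceless stop (sonority 1).
/b/ is a voiced plosive (sonority 2).
/ʒ/ is a voiced fricative (sonority 4).
/t/ is a voiceless stop (sonority 1).
/s/→/p/: 3→1 (falls) — ok.
/p/→/ʔ/: 1→1 (plateau) — violation.
/ʔ/→/b/: 1→2 (does not fall) — violation.
/b/→/ʒ/: 2→4 (does not fall) — violation.
/ʒ/→/t/: 4→1 (falls) — ok.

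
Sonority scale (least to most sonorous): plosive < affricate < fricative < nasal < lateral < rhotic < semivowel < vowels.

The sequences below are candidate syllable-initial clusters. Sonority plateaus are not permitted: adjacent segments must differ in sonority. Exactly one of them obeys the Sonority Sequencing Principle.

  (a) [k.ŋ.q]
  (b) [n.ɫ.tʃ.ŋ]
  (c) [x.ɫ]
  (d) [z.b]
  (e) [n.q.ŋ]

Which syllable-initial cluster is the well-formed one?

(a) 1-4-1 → violates
(b) 4-5-2-4 → violates
(c) 3-5 → obeys
(d) 3-1 → violates
(e) 4-1-4 → violates

c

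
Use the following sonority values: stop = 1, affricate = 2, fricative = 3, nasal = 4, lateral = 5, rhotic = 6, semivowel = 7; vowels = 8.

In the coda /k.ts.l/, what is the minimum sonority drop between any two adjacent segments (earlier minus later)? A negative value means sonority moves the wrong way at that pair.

-3

/k/ is a stop (sonority 1).
/ts/ is an affricate (sonority 2).
/l/ is a lateral (sonority 5).
/k/→/ts/: change -1.
/ts/→/l/: change -3.
Minimum = -3.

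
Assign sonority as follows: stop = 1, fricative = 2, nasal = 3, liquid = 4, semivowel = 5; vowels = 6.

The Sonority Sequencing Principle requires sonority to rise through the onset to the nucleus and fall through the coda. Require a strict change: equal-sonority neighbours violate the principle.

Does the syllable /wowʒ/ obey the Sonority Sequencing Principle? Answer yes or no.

Onset: /w/ is a semivowel (sonority 5); then the nucleus /o/ (sonority 6).
Onset profile 5-6 — rises to the nucleus.
Coda: /w/ is a semivowel (sonority 5), /ʒ/ is a fricative (sonority 2).
Coda profile 6-5-2 — falls from the nucleus.

yes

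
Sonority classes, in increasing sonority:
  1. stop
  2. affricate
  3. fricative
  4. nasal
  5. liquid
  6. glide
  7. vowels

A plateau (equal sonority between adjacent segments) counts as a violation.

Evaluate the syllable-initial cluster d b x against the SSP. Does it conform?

no

/d/ is a stop (sonority 1).
/b/ is a stop (sonority 1).
/x/ is a fricative (sonority 3).
The profile is 1-1-3. Between /d/ (1) and /b/ (1) sonority does not rise, so the cluster violates the SSP.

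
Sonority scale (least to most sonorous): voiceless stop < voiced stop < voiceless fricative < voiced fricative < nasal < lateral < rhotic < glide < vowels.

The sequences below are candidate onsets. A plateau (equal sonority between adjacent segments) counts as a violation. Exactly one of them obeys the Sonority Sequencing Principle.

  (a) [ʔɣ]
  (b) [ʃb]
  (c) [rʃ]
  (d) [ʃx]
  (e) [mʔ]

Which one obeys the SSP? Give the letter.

a

(a) [ʔɣ]: profile 1-4 — obeys.
(b) [ʃb]: profile 3-2 — violates.
(c) [rʃ]: profile 7-3 — violates.
(d) [ʃx]: profile 3-3 — violates.
(e) [mʔ]: profile 5-1 — violates.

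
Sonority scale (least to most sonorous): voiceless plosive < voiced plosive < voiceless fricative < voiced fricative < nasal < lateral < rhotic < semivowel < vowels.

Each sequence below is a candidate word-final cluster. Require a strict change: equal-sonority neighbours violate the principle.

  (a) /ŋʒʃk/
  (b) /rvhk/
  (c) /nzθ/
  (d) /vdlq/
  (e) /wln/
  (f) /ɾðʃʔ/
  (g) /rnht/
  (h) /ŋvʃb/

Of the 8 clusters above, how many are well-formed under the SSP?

(a) 5-4-3-1 → obeys
(b) 7-4-3-1 → obeys
(c) 5-4-3 → obeys
(d) 4-2-6-1 → violates
(e) 8-6-5 → obeys
(f) 7-4-3-1 → obeys
(g) 7-5-3-1 → obeys
(h) 5-4-3-2 → obeys

7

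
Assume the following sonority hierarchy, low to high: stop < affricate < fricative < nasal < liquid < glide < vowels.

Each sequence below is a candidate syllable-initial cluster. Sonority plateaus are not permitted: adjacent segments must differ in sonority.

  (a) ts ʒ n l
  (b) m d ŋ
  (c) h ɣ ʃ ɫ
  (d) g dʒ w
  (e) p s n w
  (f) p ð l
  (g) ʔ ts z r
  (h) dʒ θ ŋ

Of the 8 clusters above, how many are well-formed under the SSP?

6

(a) ts ʒ n l: profile 2-3-4-5 — obeys.
(b) m d ŋ: profile 4-1-4 — violates.
(c) h ɣ ʃ ɫ: profile 3-3-3-5 — violates.
(d) g dʒ w: profile 1-2-6 — obeys.
(e) p s n w: profile 1-3-4-6 — obeys.
(f) p ð l: profile 1-3-5 — obeys.
(g) ʔ ts z r: profile 1-2-3-5 — obeys.
(h) dʒ θ ŋ: profile 2-3-4 — obeys.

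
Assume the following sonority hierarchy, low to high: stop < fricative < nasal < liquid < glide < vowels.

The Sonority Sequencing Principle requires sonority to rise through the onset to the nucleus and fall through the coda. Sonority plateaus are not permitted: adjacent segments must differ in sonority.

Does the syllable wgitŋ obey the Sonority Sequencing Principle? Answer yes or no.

Onset: /w/ is a glide (sonority 5), /g/ is a stop (sonority 1); then the nucleus /i/ (sonority 6).
Onset profile 5-1-6 — does not strictly rise throughout.
Coda: /t/ is a stop (sonority 1), /ŋ/ is a nasal (sonority 3).
Coda profile 6-1-3 — does not strictly fall throughout.

no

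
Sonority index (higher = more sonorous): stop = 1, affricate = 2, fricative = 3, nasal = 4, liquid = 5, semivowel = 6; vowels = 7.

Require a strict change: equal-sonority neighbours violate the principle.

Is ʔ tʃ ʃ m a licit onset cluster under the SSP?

/ʔ/ is a stop (sonority 1).
/tʃ/ is an affricate (sonority 2).
/ʃ/ is a fricative (sonority 3).
/m/ is a nasal (sonority 4).
The profile 1-2-3-4 strictly rises, so the onset cluster satisfies the SSP.

yes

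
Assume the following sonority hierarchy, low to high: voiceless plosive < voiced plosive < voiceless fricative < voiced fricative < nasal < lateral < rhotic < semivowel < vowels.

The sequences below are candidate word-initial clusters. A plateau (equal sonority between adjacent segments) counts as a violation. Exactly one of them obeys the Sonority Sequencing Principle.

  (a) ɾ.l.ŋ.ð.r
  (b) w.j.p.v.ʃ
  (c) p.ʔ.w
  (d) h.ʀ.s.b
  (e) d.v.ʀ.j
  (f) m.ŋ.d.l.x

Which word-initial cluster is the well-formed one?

e

(a) ɾ.l.ŋ.ð.r: profile 7-6-5-4-7 — violates.
(b) w.j.p.v.ʃ: profile 8-8-1-4-3 — violates.
(c) p.ʔ.w: profile 1-1-8 — violates.
(d) h.ʀ.s.b: profile 3-7-3-2 — violates.
(e) d.v.ʀ.j: profile 2-4-7-8 — obeys.
(f) m.ŋ.d.l.x: profile 5-5-2-6-3 — violates.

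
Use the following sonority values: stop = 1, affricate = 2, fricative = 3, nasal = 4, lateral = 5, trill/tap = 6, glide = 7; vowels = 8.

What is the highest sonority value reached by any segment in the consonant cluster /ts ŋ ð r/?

6

/ts/: affricate = 2.
/ŋ/: nasal = 4.
/ð/: fricative = 3.
/r/: trill/tap = 6.
The maximum is 6.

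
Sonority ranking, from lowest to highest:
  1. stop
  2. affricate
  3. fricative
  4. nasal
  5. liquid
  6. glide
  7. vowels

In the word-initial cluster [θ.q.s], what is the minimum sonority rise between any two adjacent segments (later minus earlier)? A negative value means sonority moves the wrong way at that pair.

/θ/ — fricative, sonority 3.
/q/ — stop, sonority 1.
/s/ — fricative, sonority 3.
/θ/→/q/: change -2.
/q/→/s/: change +2.
Minimum = -2.

-2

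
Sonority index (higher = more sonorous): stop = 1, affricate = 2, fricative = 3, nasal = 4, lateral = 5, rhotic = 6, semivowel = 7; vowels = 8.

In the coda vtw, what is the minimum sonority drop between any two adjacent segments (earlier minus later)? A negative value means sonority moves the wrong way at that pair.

-6

/v/ — fricative, sonority 3.
/t/ — stop, sonority 1.
/w/ — semivowel, sonority 7.
/v/→/t/: change +2.
/t/→/w/: change -6.
Minimum = -6.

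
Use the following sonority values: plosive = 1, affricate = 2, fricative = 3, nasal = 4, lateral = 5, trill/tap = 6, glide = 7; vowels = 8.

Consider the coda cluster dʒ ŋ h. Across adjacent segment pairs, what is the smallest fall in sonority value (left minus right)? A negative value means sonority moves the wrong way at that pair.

-2

/dʒ/ — affricate, sonority 2.
/ŋ/ — nasal, sonority 4.
/h/ — fricative, sonority 3.
/dʒ/→/ŋ/: change -2.
/ŋ/→/h/: change +1.
Minimum = -2.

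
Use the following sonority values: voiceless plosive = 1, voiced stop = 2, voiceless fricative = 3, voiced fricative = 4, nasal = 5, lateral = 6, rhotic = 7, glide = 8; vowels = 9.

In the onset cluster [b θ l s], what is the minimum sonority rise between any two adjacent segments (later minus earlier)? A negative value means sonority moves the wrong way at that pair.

-3

/b/ is a voiced stop (sonority 2).
/θ/ is a voiceless fricative (sonority 3).
/l/ is a lateral (sonority 6).
/s/ is a voiceless fricative (sonority 3).
/b/→/θ/: change +1.
/θ/→/l/: change +3.
/l/→/s/: change -3.
Minimum = -3.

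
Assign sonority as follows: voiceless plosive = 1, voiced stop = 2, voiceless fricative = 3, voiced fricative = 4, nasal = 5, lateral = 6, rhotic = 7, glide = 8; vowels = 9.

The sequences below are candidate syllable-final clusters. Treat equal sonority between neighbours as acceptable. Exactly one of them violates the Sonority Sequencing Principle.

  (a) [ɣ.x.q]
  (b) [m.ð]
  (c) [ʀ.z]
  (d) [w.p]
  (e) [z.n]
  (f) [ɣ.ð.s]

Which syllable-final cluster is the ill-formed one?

(a) sonority 4-3-1: well-formed.
(b) sonority 5-4: well-formed.
(c) sonority 7-4: well-formed.
(d) sonority 8-1: well-formed.
(e) sonority 4-5: ill-formed.
(f) sonority 4-4-3: well-formed.

e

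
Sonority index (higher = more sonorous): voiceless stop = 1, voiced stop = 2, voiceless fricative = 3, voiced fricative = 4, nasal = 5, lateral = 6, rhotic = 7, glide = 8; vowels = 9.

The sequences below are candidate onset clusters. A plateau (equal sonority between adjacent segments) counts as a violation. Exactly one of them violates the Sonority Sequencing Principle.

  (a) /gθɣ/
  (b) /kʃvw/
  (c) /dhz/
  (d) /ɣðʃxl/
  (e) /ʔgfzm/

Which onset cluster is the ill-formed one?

d

(a) /gθɣ/: profile 2-3-4 — obeys.
(b) /kʃvw/: profile 1-3-4-8 — obeys.
(c) /dhz/: profile 2-3-4 — obeys.
(d) /ɣðʃxl/: profile 4-4-3-3-6 — violates.
(e) /ʔgfzm/: profile 1-2-3-4-5 — obeys.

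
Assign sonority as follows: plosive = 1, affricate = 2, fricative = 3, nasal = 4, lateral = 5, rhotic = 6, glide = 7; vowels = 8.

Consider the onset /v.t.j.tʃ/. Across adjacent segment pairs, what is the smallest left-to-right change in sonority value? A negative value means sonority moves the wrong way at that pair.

/v/ is a fricative (sonority 3).
/t/ is a plosive (sonority 1).
/j/ is a glide (sonority 7).
/tʃ/ is an affricate (sonority 2).
/v/→/t/: change -2.
/t/→/j/: change +6.
/j/→/tʃ/: change -5.
Minimum = -5.

-5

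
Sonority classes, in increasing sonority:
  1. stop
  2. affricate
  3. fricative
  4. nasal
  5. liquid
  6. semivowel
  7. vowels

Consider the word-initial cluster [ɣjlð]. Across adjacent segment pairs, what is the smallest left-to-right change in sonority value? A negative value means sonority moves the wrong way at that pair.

/ɣ/: fricative = 3.
/j/: semivowel = 6.
/l/: liquid = 5.
/ð/: fricative = 3.
/ɣ/→/j/: change +3.
/j/→/l/: change -1.
/l/→/ð/: change -2.
Minimum = -2.

-2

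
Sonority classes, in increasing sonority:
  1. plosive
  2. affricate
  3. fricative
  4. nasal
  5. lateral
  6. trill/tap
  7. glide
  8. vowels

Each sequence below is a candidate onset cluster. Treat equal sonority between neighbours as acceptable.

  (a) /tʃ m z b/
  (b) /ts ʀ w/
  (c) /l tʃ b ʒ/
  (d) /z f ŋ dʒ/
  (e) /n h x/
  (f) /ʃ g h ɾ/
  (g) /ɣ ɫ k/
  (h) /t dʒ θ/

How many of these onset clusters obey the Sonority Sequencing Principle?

2

(a) /tʃ m z b/: profile 2-4-3-1 — violates.
(b) /ts ʀ w/: profile 2-6-7 — obeys.
(c) /l tʃ b ʒ/: profile 5-2-1-3 — violates.
(d) /z f ŋ dʒ/: profile 3-3-4-2 — violates.
(e) /n h x/: profile 4-3-3 — violates.
(f) /ʃ g h ɾ/: profile 3-1-3-6 — violates.
(g) /ɣ ɫ k/: profile 3-5-1 — violates.
(h) /t dʒ θ/: profile 1-2-3 — obeys.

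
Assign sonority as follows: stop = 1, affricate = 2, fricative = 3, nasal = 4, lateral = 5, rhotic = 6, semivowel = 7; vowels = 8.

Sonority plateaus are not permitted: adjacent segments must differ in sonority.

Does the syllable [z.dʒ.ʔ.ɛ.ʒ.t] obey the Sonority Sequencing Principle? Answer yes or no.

no

Onset: /z/ is a fricative (sonority 3), /dʒ/ is an affricate (sonority 2), /ʔ/ is a stop (sonority 1); then the nucleus /ɛ/ (sonority 8).
Onset profile 3-2-1-8 — does not strictly rise throughout.
Coda: /ʒ/ is a fricative (sonority 3), /t/ is a stop (sonority 1).
Coda profile 8-3-1 — falls from the nucleus.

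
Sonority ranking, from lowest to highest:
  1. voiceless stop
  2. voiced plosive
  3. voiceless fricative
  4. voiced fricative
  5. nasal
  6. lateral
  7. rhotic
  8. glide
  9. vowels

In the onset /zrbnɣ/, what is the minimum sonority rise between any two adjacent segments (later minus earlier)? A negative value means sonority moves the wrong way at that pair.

/z/ is a voiced fricative (sonority 4).
/r/ is a rhotic (sonority 7).
/b/ is a voiced plosive (sonority 2).
/n/ is a nasal (sonority 5).
/ɣ/ is a voiced fricative (sonority 4).
/z/→/r/: change +3.
/r/→/b/: change -5.
/b/→/n/: change +3.
/n/→/ɣ/: change -1.
Minimum = -5.

-5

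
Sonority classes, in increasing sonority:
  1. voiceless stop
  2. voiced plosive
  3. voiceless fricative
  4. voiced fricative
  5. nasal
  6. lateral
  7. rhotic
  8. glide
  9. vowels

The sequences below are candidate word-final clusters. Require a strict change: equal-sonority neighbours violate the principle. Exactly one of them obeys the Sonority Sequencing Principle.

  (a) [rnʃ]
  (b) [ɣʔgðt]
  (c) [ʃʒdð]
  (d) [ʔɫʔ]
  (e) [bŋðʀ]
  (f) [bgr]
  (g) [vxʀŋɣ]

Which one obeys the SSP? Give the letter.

a

(a) sonority 7-5-3: well-formed.
(b) sonority 4-1-2-4-1: ill-formed.
(c) sonority 3-4-2-4: ill-formed.
(d) sonority 1-6-1: ill-formed.
(e) sonority 2-5-4-7: ill-formed.
(f) sonority 2-2-7: ill-formed.
(g) sonority 4-3-7-5-4: ill-formed.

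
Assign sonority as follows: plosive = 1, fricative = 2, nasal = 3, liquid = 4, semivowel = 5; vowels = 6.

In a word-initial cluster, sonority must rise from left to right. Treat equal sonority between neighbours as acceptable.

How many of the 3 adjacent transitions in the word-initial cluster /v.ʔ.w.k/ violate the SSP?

2

/v/ is a fricative (sonority 2).
/ʔ/ is a plosive (sonority 1).
/w/ is a semivowel (sonority 5).
/k/ is a plosive (sonority 1).
/v/→/ʔ/: 2→1 (does not rise) — violation.
/ʔ/→/w/: 1→5 (rises) — ok.
/w/→/k/: 5→1 (does not rise) — violation.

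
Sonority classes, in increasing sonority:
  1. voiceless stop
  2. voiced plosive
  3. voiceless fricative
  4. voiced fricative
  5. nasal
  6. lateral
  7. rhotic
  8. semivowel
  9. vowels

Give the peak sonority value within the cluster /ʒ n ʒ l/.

/ʒ/ is a voiced fricative (sonority 4).
/n/ is a nasal (sonority 5).
/ʒ/ is a voiced fricative (sonority 4).
/l/ is a lateral (sonority 6).
The maximum is 6.

6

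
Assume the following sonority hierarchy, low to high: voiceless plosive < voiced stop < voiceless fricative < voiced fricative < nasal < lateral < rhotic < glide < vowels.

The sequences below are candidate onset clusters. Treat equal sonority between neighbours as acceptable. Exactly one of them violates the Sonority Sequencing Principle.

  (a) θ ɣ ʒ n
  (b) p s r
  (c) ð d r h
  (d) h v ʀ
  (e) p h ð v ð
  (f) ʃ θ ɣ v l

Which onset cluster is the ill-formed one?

c

(a) 3-4-4-5 → obeys
(b) 1-3-7 → obeys
(c) 4-2-7-3 → violates
(d) 3-4-7 → obeys
(e) 1-3-4-4-4 → obeys
(f) 3-3-4-4-6 → obeys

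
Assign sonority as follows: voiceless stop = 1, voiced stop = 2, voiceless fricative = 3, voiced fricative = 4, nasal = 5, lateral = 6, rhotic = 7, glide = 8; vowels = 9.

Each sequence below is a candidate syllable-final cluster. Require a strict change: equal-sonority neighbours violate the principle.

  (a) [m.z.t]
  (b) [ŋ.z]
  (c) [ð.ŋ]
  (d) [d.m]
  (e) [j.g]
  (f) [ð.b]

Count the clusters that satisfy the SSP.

4

(a) 5-4-1 → obeys
(b) 5-4 → obeys
(c) 4-5 → violates
(d) 2-5 → violates
(e) 8-2 → obeys
(f) 4-2 → obeys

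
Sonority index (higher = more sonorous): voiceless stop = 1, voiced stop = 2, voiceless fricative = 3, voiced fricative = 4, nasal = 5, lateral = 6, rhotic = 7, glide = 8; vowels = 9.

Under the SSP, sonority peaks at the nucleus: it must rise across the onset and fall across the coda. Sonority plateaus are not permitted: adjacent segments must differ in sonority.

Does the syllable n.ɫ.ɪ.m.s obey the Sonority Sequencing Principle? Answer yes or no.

Onset: /n/ is a nasal (sonority 5), /ɫ/ is a lateral (sonority 6); then the nucleus /ɪ/ (sonority 9).
Onset profile 5-6-9 — rises to the nucleus.
Coda: /m/ is a nasal (sonority 5), /s/ is a voiceless fricative (sonority 3).
Coda profile 9-5-3 — falls from the nucleus.

yes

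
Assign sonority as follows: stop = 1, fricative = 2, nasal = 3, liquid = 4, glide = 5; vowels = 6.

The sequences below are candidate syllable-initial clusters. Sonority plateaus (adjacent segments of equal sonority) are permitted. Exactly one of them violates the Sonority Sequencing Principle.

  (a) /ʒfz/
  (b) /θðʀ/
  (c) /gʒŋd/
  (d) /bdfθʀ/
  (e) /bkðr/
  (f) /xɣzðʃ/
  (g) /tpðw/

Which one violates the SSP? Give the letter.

c

(a) /ʒfz/: profile 2-2-2 — obeys.
(b) /θðʀ/: profile 2-2-4 — obeys.
(c) /gʒŋd/: profile 1-2-3-1 — violates.
(d) /bdfθʀ/: profile 1-1-2-2-4 — obeys.
(e) /bkðr/: profile 1-1-2-4 — obeys.
(f) /xɣzðʃ/: profile 2-2-2-2-2 — obeys.
(g) /tpðw/: profile 1-1-2-5 — obeys.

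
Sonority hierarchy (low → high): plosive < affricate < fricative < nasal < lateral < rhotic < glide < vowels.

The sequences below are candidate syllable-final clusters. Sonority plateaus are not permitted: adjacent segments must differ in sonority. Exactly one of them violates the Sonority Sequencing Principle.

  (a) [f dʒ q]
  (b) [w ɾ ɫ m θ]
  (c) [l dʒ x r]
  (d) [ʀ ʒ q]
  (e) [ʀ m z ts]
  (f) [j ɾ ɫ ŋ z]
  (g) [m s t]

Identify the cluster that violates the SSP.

(a) [f dʒ q]: profile 3-2-1 — obeys.
(b) [w ɾ ɫ m θ]: profile 7-6-5-4-3 — obeys.
(c) [l dʒ x r]: profile 5-2-3-6 — violates.
(d) [ʀ ʒ q]: profile 6-3-1 — obeys.
(e) [ʀ m z ts]: profile 6-4-3-2 — obeys.
(f) [j ɾ ɫ ŋ z]: profile 7-6-5-4-3 — obeys.
(g) [m s t]: profile 4-3-1 — obeys.

c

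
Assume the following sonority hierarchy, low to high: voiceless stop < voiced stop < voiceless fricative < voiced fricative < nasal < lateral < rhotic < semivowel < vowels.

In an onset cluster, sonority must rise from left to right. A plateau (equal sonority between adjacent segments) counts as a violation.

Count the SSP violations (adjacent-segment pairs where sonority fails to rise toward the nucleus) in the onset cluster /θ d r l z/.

/θ/ — voiceless fricative, sonority 3.
/d/ — voiced stop, sonority 2.
/r/ — rhotic, sonority 7.
/l/ — lateral, sonority 6.
/z/ — voiced fricative, sonority 4.
/θ/→/d/: 3→2 (does not rise) — violation.
/d/→/r/: 2→7 (rises) — ok.
/r/→/l/: 7→6 (does not rise) — violation.
/l/→/z/: 6→4 (does not rise) — violation.

3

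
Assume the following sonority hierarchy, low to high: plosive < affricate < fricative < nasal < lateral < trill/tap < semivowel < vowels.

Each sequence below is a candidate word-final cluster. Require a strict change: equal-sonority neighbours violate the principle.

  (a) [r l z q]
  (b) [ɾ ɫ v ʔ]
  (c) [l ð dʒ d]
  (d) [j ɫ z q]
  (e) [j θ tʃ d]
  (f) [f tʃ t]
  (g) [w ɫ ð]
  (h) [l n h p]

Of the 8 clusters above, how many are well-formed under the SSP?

8

(a) [r l z q]: profile 6-5-3-1 — obeys.
(b) [ɾ ɫ v ʔ]: profile 6-5-3-1 — obeys.
(c) [l ð dʒ d]: profile 5-3-2-1 — obeys.
(d) [j ɫ z q]: profile 7-5-3-1 — obeys.
(e) [j θ tʃ d]: profile 7-3-2-1 — obeys.
(f) [f tʃ t]: profile 3-2-1 — obeys.
(g) [w ɫ ð]: profile 7-5-3 — obeys.
(h) [l n h p]: profile 5-4-3-1 — obeys.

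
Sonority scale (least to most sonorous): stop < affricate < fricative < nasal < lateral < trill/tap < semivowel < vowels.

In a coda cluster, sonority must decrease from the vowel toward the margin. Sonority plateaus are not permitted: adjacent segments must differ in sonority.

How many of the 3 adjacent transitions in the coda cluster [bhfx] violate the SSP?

3

/b/ is a stop (sonority 1).
/h/ is a fricative (sonority 3).
/f/ is a fricative (sonority 3).
/x/ is a fricative (sonority 3).
/b/→/h/: 1→3 (does not fall) — violation.
/h/→/f/: 3→3 (plateau) — violation.
/f/→/x/: 3→3 (plateau) — violation.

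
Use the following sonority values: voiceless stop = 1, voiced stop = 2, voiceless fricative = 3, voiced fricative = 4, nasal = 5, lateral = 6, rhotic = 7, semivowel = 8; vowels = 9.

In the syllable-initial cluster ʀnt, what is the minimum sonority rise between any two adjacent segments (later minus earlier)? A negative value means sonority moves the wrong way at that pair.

/ʀ/ is a rhotic (sonority 7).
/n/ is a nasal (sonority 5).
/t/ is a voiceless stop (sonority 1).
/ʀ/→/n/: change -2.
/n/→/t/: change -4.
Minimum = -4.

-4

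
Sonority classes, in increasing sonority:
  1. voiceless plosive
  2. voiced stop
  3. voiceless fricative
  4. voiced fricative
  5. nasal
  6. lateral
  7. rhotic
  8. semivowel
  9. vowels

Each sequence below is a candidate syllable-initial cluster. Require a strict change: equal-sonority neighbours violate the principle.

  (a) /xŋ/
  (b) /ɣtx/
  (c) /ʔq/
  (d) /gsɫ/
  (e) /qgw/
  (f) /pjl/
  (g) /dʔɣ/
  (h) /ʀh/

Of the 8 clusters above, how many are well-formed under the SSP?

(a) sonority 3-5: well-formed.
(b) sonority 4-1-3: ill-formed.
(c) sonority 1-1: ill-formed.
(d) sonority 2-3-6: well-formed.
(e) sonority 1-2-8: well-formed.
(f) sonority 1-8-6: ill-formed.
(g) sonority 2-1-4: ill-formed.
(h) sonority 7-3: ill-formed.

3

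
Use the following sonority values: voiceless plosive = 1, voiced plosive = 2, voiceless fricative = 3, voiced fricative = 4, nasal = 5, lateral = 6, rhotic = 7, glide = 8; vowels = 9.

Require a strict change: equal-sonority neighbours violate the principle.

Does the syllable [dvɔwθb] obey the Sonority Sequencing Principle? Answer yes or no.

yes

Onset: /d/ is a voiced plosive (sonority 2), /v/ is a voiced fricative (sonority 4); then the nucleus /ɔ/ (sonority 9).
Onset profile 2-4-9 — rises to the nucleus.
Coda: /w/ is a glide (sonority 8), /θ/ is a voiceless fricative (sonority 3), /b/ is a voiced plosive (sonority 2).
Coda profile 9-8-3-2 — falls from the nucleus.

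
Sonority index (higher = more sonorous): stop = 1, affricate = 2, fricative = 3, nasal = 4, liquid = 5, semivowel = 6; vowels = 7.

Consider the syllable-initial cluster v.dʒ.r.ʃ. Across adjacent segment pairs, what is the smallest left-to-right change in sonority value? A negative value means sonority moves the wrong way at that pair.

-2

/v/: fricative = 3.
/dʒ/: affricate = 2.
/r/: liquid = 5.
/ʃ/: fricative = 3.
/v/→/dʒ/: change -1.
/dʒ/→/r/: change +3.
/r/→/ʃ/: change -2.
Minimum = -2.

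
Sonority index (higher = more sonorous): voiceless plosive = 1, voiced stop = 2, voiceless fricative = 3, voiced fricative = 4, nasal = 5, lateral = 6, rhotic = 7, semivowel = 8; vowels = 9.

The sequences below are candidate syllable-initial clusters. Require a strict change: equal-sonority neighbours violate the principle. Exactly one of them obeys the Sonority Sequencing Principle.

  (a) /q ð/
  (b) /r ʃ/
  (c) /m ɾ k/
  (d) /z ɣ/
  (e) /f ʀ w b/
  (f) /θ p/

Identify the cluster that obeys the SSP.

(a) sonority 1-4: well-formed.
(b) sonority 7-3: ill-formed.
(c) sonority 5-7-1: ill-formed.
(d) sonority 4-4: ill-formed.
(e) sonority 3-7-8-2: ill-formed.
(f) sonority 3-1: ill-formed.

a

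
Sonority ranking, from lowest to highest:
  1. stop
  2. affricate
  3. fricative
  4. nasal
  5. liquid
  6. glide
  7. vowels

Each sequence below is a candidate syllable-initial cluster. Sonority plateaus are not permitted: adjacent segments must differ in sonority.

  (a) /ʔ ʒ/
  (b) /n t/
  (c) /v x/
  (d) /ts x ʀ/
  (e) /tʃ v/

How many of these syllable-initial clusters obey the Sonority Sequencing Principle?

3

(a) 1-3 → obeys
(b) 4-1 → violates
(c) 3-3 → violates
(d) 2-3-5 → obeys
(e) 2-3 → obeys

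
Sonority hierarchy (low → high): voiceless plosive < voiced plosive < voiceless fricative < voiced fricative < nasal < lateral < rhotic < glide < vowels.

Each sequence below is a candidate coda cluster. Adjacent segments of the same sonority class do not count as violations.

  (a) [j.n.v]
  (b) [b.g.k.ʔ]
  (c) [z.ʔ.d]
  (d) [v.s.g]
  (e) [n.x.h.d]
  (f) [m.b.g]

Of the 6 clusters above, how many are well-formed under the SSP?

5

(a) 8-5-4 → obeys
(b) 2-2-1-1 → obeys
(c) 4-1-2 → violates
(d) 4-3-2 → obeys
(e) 5-3-3-2 → obeys
(f) 5-2-2 → obeys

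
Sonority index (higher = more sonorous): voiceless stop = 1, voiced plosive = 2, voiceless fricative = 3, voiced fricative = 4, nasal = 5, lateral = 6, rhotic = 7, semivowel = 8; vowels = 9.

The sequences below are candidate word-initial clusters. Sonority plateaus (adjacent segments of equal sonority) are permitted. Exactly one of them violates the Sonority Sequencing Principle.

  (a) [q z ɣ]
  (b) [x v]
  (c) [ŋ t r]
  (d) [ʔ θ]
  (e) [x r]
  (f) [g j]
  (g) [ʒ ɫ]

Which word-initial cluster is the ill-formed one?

(a) [q z ɣ]: profile 1-4-4 — obeys.
(b) [x v]: profile 3-4 — obeys.
(c) [ŋ t r]: profile 5-1-7 — violates.
(d) [ʔ θ]: profile 1-3 — obeys.
(e) [x r]: profile 3-7 — obeys.
(f) [g j]: profile 2-8 — obeys.
(g) [ʒ ɫ]: profile 4-6 — obeys.

c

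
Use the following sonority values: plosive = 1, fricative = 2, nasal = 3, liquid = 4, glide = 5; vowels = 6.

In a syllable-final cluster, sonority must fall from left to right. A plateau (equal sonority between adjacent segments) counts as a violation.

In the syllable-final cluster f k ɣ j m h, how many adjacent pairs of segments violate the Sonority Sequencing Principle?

2

/f/ is a fricative (sonority 2).
/k/ is a plosive (sonority 1).
/ɣ/ is a fricative (sonority 2).
/j/ is a glide (sonority 5).
/m/ is a nasal (sonority 3).
/h/ is a fricative (sonority 2).
/f/→/k/: 2→1 (falls) — ok.
/k/→/ɣ/: 1→2 (does not fall) — violation.
/ɣ/→/j/: 2→5 (does not fall) — violation.
/j/→/m/: 5→3 (falls) — ok.
/m/→/h/: 3→2 (falls) — ok.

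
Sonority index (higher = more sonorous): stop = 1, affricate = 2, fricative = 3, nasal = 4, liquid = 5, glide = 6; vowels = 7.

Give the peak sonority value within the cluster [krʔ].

/k/: stop = 1.
/r/: liquid = 5.
/ʔ/: stop = 1.
The maximum is 5.

5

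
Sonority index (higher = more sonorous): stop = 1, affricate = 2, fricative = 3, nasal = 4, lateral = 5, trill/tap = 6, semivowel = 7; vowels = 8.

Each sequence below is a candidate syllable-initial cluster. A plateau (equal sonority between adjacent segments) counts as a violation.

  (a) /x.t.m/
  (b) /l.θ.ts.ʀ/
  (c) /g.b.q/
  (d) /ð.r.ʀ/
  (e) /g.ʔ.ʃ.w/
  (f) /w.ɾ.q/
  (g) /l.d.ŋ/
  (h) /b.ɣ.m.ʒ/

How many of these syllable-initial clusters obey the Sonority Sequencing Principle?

(a) /x.t.m/: profile 3-1-4 — violates.
(b) /l.θ.ts.ʀ/: profile 5-3-2-6 — violates.
(c) /g.b.q/: profile 1-1-1 — violates.
(d) /ð.r.ʀ/: profile 3-6-6 — violates.
(e) /g.ʔ.ʃ.w/: profile 1-1-3-7 — violates.
(f) /w.ɾ.q/: profile 7-6-1 — violates.
(g) /l.d.ŋ/: profile 5-1-4 — violates.
(h) /b.ɣ.m.ʒ/: profile 1-3-4-3 — violates.

0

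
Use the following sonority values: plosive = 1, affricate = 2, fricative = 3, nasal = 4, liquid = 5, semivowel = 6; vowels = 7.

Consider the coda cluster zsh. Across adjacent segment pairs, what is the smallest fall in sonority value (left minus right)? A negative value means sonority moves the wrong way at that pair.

/z/: fricative = 3.
/s/: fricative = 3.
/h/: fricative = 3.
/z/→/s/: change +0.
/s/→/h/: change +0.
Minimum = 0.

0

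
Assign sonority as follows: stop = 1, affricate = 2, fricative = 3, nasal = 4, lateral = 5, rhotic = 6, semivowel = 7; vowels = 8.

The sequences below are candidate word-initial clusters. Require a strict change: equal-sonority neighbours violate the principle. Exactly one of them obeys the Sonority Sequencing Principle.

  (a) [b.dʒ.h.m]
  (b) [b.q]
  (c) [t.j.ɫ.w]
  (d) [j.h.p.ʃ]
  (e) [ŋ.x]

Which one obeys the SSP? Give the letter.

(a) 1-2-3-4 → obeys
(b) 1-1 → violates
(c) 1-7-5-7 → violates
(d) 7-3-1-3 → violates
(e) 4-3 → violates

a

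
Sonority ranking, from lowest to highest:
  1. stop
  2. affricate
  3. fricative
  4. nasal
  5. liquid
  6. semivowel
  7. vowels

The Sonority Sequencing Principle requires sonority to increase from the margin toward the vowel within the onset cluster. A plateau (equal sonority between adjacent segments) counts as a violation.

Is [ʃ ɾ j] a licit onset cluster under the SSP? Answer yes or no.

/ʃ/ is a fricative (sonority 3).
/ɾ/ is a liquid (sonority 5).
/j/ is a semivowel (sonority 6).
The profile 3-5-6 strictly rises, so the onset cluster satisfies the SSP.

yes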